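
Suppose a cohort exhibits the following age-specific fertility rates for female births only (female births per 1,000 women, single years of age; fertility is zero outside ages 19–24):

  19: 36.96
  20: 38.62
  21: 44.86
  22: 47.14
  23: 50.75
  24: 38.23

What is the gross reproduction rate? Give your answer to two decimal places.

Sum of female ASFRs = 36.96 + 38.62 + 44.86 + 47.14 + 50.75 + 38.23 = 256.56
GRR = 256.56 / 1000 = 0.25656

0.26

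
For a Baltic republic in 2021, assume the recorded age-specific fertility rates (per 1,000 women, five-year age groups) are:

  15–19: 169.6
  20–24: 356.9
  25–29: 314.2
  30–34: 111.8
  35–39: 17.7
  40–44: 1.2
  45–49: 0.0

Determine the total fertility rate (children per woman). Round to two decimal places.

Sum of ASFRs = 169.6 + 356.9 + 314.2 + 111.8 + 17.7 + 1.2 + 0.0 = 971.4
TFR = 5 × 971.4 / 1000 = 4.857

4.86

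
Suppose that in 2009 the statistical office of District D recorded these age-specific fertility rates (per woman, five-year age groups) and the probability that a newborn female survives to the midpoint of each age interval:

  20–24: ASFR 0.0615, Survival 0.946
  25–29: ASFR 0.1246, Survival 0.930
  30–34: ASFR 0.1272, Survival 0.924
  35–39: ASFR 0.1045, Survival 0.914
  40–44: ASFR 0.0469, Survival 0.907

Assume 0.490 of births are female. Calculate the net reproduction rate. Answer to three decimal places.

Proportion female at birth = 0.490.
Survival-weighted fertility by age (5·fₓ·Sₓ):
  20–24: 5 × 0.0615 × 0.946 = 0.29090
  25–29: 5 × 0.1246 × 0.930 = 0.57939
  30–34: 5 × 0.1272 × 0.924 = 0.58766
  35–39: 5 × 0.1045 × 0.914 = 0.47757
  40–44: 5 × 0.0469 × 0.907 = 0.21269
Sum = 2.14821
NRR = 0.490 × 2.14821 = 1.05262

1.053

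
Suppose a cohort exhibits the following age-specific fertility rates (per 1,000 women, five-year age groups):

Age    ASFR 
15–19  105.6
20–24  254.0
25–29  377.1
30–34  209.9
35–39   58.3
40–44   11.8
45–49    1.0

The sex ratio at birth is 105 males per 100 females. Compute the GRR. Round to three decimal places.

2.482

Proportion female at birth = 100 / (100 + 105) = 0.48780.
Sum of ASFRs = 105.6 + 254.0 + 377.1 + 209.9 + 58.3 + 11.8 + 1.0 = 1017.7
TFR = 5 × 1017.7 / 1000 = 5.0885
GRR = 0.48780 × 5.0885 = 2.48217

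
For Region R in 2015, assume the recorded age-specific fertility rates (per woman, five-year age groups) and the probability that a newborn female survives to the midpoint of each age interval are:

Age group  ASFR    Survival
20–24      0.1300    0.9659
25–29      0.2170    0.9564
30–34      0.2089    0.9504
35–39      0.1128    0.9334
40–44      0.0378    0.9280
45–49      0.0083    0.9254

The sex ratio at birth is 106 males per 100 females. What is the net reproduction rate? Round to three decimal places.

Proportion female at birth = 100 / (100 + 106) = 0.48544.
Per-age-group product (5 × ASFR × survival probability):
  20–24: 5 × 0.1300 × 0.9659 = 0.62784
  25–29: 5 × 0.2170 × 0.9564 = 1.03769
  30–34: 5 × 0.2089 × 0.9504 = 0.99269
  35–39: 5 × 0.1128 × 0.9334 = 0.52644
  40–44: 5 × 0.0378 × 0.9280 = 0.17539
  45–49: 5 × 0.0083 × 0.9254 = 0.03840
Sum = 3.39845
NRR = 0.48544 × 3.39845 = 1.64974
NRR > 1, so each generation more than replaces itself.

1.650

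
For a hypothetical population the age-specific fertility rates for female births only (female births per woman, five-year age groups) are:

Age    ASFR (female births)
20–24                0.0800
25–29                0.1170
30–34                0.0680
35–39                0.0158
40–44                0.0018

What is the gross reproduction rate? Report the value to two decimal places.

Sum of female ASFRs = 0.0800 + 0.1170 + 0.0680 + 0.0158 + 0.0018 = 0.2826
GRR = 5 × 0.2826 = 1.413

1.41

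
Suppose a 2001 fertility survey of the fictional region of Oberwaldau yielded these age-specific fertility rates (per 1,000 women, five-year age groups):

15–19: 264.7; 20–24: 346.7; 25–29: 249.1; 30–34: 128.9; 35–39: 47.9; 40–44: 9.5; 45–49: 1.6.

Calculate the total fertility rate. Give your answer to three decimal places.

5.242

Sum of ASFRs = 264.7 + 346.7 + 249.1 + 128.9 + 47.9 + 9.5 + 1.6 = 1048.4
TFR = 5 × 1048.4 / 1000 = 5.242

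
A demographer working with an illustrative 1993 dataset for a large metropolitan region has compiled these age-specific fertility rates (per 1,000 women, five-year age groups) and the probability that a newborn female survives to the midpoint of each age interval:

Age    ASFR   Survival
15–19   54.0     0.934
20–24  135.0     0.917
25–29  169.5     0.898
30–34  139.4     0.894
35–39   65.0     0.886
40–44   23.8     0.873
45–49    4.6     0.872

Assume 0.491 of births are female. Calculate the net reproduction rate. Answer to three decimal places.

1.310

Proportion female at birth = 0.491.
Survival-weighted fertility by age (5·fₓ·Sₓ):
  15–19: 5 × 54.0/1000 × 0.934 = 0.25218
  20–24: 5 × 135.0/1000 × 0.917 = 0.61898
  25–29: 5 × 169.5/1000 × 0.898 = 0.76106
  30–34: 5 × 139.4/1000 × 0.894 = 0.62312
  35–39: 5 × 65.0/1000 × 0.886 = 0.28795
  40–44: 5 × 23.8/1000 × 0.873 = 0.10389
  45–49: 5 × 4.6/1000 × 0.872 = 0.02006
Sum = 2.66724
NRR = 0.491 × 2.66724 = 1.30961
NRR > 1, so each generation more than replaces itself.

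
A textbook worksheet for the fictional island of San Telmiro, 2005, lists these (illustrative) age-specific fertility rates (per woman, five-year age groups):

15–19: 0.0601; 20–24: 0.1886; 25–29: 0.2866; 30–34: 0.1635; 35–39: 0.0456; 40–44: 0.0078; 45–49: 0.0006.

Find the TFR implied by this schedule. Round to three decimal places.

Sum of ASFRs = 0.0601 + 0.1886 + 0.2866 + 0.1635 + 0.0456 + 0.0078 + 0.0006 = 0.7528
TFR = 5 × 0.7528 = 3.764

3.764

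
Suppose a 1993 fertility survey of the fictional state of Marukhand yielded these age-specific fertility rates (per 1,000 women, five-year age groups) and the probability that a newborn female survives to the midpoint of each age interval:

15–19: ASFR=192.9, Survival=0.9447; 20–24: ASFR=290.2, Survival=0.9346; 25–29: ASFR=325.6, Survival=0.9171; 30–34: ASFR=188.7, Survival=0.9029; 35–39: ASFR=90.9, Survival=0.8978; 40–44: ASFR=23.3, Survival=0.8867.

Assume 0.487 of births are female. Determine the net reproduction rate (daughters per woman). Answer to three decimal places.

Proportion female at birth = 0.487.
Per-age-group product (5 × ASFR × survival probability):
  15–19: 5 × 192.9/1000 × 0.9447 = 0.91116
  20–24: 5 × 290.2/1000 × 0.9346 = 1.35610
  25–29: 5 × 325.6/1000 × 0.9171 = 1.49304
  30–34: 5 × 188.7/1000 × 0.9029 = 0.85189
  35–39: 5 × 90.9/1000 × 0.8978 = 0.40805
  40–44: 5 × 23.3/1000 × 0.8867 = 0.10330
Sum = 5.12354
NRR = 0.487 × 5.12354 = 2.49516

2.495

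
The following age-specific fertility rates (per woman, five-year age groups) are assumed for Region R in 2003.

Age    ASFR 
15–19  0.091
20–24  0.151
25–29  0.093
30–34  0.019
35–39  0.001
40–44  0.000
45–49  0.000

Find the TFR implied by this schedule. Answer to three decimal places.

1.775

Sum of ASFRs = 0.091 + 0.151 + 0.093 + 0.019 + 0.001 + 0.000 + 0.000 = 0.355
TFR = 5 × 0.355 = 1.775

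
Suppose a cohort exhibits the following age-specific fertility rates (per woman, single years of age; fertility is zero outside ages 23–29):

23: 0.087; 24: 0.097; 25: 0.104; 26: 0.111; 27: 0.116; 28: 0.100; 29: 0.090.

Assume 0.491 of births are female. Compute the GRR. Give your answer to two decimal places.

0.35

Proportion female at birth = 0.491.
Sum of ASFRs = 0.087 + 0.097 + 0.104 + 0.111 + 0.116 + 0.100 + 0.090 = 0.705
TFR = 0.705
GRR = 0.491 × 0.705 = 0.34616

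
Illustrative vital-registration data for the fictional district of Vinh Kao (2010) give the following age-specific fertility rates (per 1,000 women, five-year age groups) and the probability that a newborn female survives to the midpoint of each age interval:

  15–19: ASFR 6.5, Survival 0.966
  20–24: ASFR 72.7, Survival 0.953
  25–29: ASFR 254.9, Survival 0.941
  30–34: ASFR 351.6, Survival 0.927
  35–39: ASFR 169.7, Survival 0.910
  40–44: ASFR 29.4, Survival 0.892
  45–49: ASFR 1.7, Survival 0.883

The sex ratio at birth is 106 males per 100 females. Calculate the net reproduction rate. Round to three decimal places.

1.999

Proportion female at birth = 100 / (100 + 106) = 0.48544.
Per-age-group product (5 × ASFR × survival probability):
  15–19: 5 × 6.5/1000 × 0.966 = 0.03140
  20–24: 5 × 72.7/1000 × 0.953 = 0.34642
  25–29: 5 × 254.9/1000 × 0.941 = 1.19930
  30–34: 5 × 351.6/1000 × 0.927 = 1.62967
  35–39: 5 × 169.7/1000 × 0.910 = 0.77214
  40–44: 5 × 29.4/1000 × 0.892 = 0.13112
  45–49: 5 × 1.7/1000 × 0.883 = 0.00751
Sum = 4.11756
NRR = 0.48544 × 4.11756 = 1.99883
NRR > 1, so each generation more than replaces itself.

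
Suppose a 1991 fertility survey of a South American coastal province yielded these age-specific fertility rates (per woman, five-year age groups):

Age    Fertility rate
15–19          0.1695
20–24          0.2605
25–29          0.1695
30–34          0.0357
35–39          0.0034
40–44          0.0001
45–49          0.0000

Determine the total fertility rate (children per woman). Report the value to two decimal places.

3.19

Sum of ASFRs = 0.1695 + 0.2605 + 0.1695 + 0.0357 + 0.0034 + 0.0001 + 0.0000 = 0.6387
TFR = 5 × 0.6387 = 3.1935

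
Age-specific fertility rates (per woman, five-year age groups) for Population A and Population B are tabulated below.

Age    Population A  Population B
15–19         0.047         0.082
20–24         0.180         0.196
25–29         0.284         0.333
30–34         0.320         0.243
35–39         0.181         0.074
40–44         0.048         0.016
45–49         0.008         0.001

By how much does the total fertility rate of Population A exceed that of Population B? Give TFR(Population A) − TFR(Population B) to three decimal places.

0.615

Population A:
  Sum of ASFRs = 0.047 + 0.180 + 0.284 + 0.320 + 0.181 + 0.048 + 0.008 = 1.068
  TFR = 5 × 1.068 = 5.34
Population B:
  Sum of ASFRs = 0.082 + 0.196 + 0.333 + 0.243 + 0.074 + 0.016 + 0.001 = 0.945
  TFR = 5 × 0.945 = 4.725
Difference = 5.34 − 4.725 = 0.615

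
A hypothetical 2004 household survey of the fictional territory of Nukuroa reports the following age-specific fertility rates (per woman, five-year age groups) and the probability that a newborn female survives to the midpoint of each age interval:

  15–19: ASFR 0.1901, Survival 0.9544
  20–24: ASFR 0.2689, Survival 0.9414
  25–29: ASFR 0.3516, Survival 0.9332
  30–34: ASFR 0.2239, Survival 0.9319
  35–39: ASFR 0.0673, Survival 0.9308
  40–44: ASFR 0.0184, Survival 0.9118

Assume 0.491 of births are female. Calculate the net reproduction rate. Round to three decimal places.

2.580

Proportion female at birth = 0.491.
Per-age-group product (5 × ASFR × survival probability):
  15–19: 5 × 0.1901 × 0.9544 = 0.90716
  20–24: 5 × 0.2689 × 0.9414 = 1.26571
  25–29: 5 × 0.3516 × 0.9332 = 1.64057
  30–34: 5 × 0.2239 × 0.9319 = 1.04326
  35–39: 5 × 0.0673 × 0.9308 = 0.31321
  40–44: 5 × 0.0184 × 0.9118 = 0.08389
Sum = 5.25380
NRR = 0.491 × 5.25380 = 2.57962
NRR > 1, so each generation more than replaces itself.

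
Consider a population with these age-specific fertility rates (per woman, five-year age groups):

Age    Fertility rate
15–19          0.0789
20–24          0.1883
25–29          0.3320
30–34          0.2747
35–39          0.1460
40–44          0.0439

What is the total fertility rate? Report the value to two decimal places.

5.32

Sum of ASFRs = 0.0789 + 0.1883 + 0.3320 + 0.2747 + 0.1460 + 0.0439 = 1.0638
TFR = 5 × 1.0638 = 5.319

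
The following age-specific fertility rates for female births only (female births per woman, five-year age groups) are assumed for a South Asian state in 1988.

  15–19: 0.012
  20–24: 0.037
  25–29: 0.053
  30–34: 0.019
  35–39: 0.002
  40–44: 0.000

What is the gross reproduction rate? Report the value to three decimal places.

Sum of female ASFRs = 0.012 + 0.037 + 0.053 + 0.019 + 0.002 + 0.000 = 0.123
GRR = 5 × 0.123 = 0.615

0.615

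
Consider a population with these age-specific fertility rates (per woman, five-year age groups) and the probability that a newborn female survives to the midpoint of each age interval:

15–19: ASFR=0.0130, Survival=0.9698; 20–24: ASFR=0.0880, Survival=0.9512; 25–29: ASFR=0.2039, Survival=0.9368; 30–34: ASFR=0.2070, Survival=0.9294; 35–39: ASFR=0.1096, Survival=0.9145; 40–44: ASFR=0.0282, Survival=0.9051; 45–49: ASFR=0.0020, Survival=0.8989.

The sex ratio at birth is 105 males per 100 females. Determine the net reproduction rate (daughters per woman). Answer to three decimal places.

1.481

Proportion female at birth = 100 / (100 + 105) = 0.48780.
Each age group contributes 5 × ASFR × survival:
  15–19: 5 × 0.0130 × 0.9698 = 0.06304
  20–24: 5 × 0.0880 × 0.9512 = 0.41853
  25–29: 5 × 0.2039 × 0.9368 = 0.95507
  30–34: 5 × 0.2070 × 0.9294 = 0.96193
  35–39: 5 × 0.1096 × 0.9145 = 0.50115
  40–44: 5 × 0.0282 × 0.9051 = 0.12762
  45–49: 5 × 0.0020 × 0.8989 = 0.00899
Sum = 3.03633
NRR = 0.48780 × 3.03633 = 1.48112
An NRR exceeding 1 indicates intrinsic growth under these rates.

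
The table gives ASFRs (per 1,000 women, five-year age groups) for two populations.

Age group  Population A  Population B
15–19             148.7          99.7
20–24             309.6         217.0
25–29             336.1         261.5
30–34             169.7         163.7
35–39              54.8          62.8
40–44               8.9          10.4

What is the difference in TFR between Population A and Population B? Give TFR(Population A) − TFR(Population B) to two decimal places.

Population A:
  Sum of ASFRs = 148.7 + 309.6 + 336.1 + 169.7 + 54.8 + 8.9 = 1027.8
  TFR = 5 × 1027.8 / 1000 = 5.139
Population B:
  Sum of ASFRs = 99.7 + 217.0 + 261.5 + 163.7 + 62.8 + 10.4 = 815.1
  TFR = 5 × 815.1 / 1000 = 4.0755
Difference = 5.139 − 4.0755 = 1.0635

1.06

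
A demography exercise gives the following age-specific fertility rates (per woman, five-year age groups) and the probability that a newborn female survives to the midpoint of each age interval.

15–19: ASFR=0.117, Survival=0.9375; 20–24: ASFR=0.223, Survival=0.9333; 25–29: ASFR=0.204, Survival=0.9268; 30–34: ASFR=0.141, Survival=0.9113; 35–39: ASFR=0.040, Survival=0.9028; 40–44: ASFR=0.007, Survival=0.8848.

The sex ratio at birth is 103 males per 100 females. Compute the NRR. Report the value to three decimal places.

1.669

Proportion female at birth = 100 / (100 + 103) = 0.49261.
Per-age-group product (5 × ASFR × survival probability):
  15–19: 5 × 0.117 × 0.9375 = 0.54844
  20–24: 5 × 0.223 × 0.9333 = 1.04063
  25–29: 5 × 0.204 × 0.9268 = 0.94534
  30–34: 5 × 0.141 × 0.9113 = 0.64247
  35–39: 5 × 0.040 × 0.9028 = 0.18056
  40–44: 5 × 0.007 × 0.8848 = 0.03097
Sum = 3.38841
NRR = 0.49261 × 3.38841 = 1.66916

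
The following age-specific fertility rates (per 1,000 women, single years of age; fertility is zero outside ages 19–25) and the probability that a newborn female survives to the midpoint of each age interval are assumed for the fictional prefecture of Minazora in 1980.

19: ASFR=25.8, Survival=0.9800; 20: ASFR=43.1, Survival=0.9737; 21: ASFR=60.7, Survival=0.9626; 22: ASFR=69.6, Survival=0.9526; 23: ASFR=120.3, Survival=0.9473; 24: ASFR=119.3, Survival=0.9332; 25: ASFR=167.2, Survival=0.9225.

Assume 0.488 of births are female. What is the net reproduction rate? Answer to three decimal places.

0.279

Proportion female at birth = 0.488.
Per-age-group product (1 × ASFR × survival probability):
  19: 1 × 25.8/1000 × 0.9800 = 0.02528
  20: 1 × 43.1/1000 × 0.9737 = 0.04197
  21: 1 × 60.7/1000 × 0.9626 = 0.05843
  22: 1 × 69.6/1000 × 0.9526 = 0.06630
  23: 1 × 120.3/1000 × 0.9473 = 0.11396
  24: 1 × 119.3/1000 × 0.9332 = 0.11133
  25: 1 × 167.2/1000 × 0.9225 = 0.15424
Sum = 0.57151
NRR = 0.488 × 0.57151 = 0.27890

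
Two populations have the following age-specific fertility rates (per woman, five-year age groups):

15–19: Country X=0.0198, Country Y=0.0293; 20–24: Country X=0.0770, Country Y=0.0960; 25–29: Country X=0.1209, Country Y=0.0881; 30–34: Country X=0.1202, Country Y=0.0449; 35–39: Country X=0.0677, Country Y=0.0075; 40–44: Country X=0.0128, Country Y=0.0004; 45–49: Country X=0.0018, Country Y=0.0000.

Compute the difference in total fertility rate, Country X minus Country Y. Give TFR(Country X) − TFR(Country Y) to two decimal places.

Country X:
  Sum of ASFRs = 0.0198 + 0.0770 + 0.1209 + 0.1202 + 0.0677 + 0.0128 + 0.0018 = 0.4202
  TFR = 5 × 0.4202 = 2.101
Country Y:
  Sum of ASFRs = 0.0293 + 0.0960 + 0.0881 + 0.0449 + 0.0075 + 0.0004 + 0.0000 = 0.2662
  TFR = 5 × 0.2662 = 1.331
Difference = 2.101 − 1.331 = 0.77

0.77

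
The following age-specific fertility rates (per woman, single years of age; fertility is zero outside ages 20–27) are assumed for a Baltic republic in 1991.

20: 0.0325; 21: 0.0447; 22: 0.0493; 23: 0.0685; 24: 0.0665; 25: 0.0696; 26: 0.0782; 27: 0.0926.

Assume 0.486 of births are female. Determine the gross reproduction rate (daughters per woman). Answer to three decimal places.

Proportion female at birth = 0.486.
Sum of ASFRs = 0.0325 + 0.0447 + 0.0493 + 0.0685 + 0.0665 + 0.0696 + 0.0782 + 0.0926 = 0.5019
TFR = 0.5019
GRR = 0.486 × 0.5019 = 0.24392

0.244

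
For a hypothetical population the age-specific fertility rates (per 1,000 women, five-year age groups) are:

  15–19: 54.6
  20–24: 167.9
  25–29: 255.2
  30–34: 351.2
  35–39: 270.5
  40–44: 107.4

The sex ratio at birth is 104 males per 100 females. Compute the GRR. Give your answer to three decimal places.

Proportion female at birth = 100 / (100 + 104) = 0.49020.
Sum of ASFRs = 54.6 + 167.9 + 255.2 + 351.2 + 270.5 + 107.4 = 1206.8
TFR = 5 × 1206.8 / 1000 = 6.034
GRR = 0.49020 × 6.034 = 2.95787

2.958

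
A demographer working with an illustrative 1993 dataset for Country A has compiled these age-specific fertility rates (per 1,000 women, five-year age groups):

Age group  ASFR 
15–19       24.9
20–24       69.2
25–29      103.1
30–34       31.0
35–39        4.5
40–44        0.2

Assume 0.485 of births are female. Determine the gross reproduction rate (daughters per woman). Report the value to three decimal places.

Proportion female at birth = 0.485.
Sum of ASFRs = 24.9 + 69.2 + 103.1 + 31.0 + 4.5 + 0.2 = 232.9
TFR = 5 × 232.9 / 1000 = 1.1645
GRR = 0.485 × 1.1645 = 0.56478

0.565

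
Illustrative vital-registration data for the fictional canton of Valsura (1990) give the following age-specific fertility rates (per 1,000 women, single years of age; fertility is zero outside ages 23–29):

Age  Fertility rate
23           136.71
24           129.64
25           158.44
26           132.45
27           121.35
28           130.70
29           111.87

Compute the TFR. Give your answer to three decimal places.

0.921

Sum of ASFRs = 136.71 + 129.64 + 158.44 + 132.45 + 121.35 + 130.70 + 111.87 = 921.16
TFR = 921.16 / 1000 = 0.92116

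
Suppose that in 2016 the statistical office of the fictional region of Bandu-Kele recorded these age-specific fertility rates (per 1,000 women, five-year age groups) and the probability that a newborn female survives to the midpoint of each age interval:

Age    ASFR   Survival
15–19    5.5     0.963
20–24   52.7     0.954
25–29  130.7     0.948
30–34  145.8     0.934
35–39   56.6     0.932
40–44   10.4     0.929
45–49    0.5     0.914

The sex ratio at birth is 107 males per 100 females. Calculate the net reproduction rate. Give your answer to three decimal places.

Proportion female at birth = 100 / (100 + 107) = 0.48309.
Each age group contributes 5 × ASFR × survival:
  15–19: 5 × 5.5/1000 × 0.963 = 0.02648
  20–24: 5 × 52.7/1000 × 0.954 = 0.25138
  25–29: 5 × 130.7/1000 × 0.948 = 0.61952
  30–34: 5 × 145.8/1000 × 0.934 = 0.68089
  35–39: 5 × 56.6/1000 × 0.932 = 0.26376
  40–44: 5 × 10.4/1000 × 0.929 = 0.04831
  45–49: 5 × 0.5/1000 × 0.914 = 0.00229
Sum = 1.89263
NRR = 0.48309 × 1.89263 = 0.91431
NRR < 1, so the cohort does not fully replace itself.

0.914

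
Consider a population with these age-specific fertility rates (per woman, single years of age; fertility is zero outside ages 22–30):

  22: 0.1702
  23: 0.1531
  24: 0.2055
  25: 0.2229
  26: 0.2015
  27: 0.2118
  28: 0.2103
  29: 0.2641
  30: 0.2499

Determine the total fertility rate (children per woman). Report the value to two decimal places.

Sum of ASFRs = 0.1702 + 0.1531 + 0.2055 + 0.2229 + 0.2015 + 0.2118 + 0.2103 + 0.2641 + 0.2499 = 1.8893
TFR = 1.8893

1.89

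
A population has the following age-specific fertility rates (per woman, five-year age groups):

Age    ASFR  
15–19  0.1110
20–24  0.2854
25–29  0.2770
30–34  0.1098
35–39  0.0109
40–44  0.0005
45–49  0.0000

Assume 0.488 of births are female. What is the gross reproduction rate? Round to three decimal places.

1.939

Proportion female at birth = 0.488.
Sum of ASFRs = 0.1110 + 0.2854 + 0.2770 + 0.1098 + 0.0109 + 0.0005 + 0.0000 = 0.7946
TFR = 5 × 0.7946 = 3.973
GRR = 0.488 × 3.973 = 1.93882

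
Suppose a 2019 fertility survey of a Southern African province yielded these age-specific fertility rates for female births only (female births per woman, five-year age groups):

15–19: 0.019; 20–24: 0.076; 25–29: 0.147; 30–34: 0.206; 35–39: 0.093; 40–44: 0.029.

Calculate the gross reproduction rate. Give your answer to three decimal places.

2.850

Sum of female ASFRs = 0.019 + 0.076 + 0.147 + 0.206 + 0.093 + 0.029 = 0.570
GRR = 5 × 0.570 = 2.85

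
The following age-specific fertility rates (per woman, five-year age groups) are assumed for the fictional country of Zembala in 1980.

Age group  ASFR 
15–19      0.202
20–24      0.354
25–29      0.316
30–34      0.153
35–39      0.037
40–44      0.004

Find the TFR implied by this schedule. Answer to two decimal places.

5.33

Sum of ASFRs = 0.202 + 0.354 + 0.316 + 0.153 + 0.037 + 0.004 = 1.066
TFR = 5 × 1.066 = 5.33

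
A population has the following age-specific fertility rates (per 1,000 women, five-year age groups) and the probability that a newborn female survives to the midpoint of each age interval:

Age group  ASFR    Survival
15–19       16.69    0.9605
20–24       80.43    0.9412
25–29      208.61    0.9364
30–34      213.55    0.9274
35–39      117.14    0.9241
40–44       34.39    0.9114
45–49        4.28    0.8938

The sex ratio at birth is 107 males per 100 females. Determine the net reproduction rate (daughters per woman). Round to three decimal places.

Proportion female at birth = 100 / (100 + 107) = 0.48309.
Weighting each age-specific rate by interval width and survival:
  15–19: 5 × 16.69/1000 × 0.9605 = 0.08015
  20–24: 5 × 80.43/1000 × 0.9412 = 0.37850
  25–29: 5 × 208.61/1000 × 0.9364 = 0.97671
  30–34: 5 × 213.55/1000 × 0.9274 = 0.99023
  35–39: 5 × 117.14/1000 × 0.9241 = 0.54125
  40–44: 5 × 34.39/1000 × 0.9114 = 0.15672
  45–49: 5 × 4.28/1000 × 0.8938 = 0.01913
Sum = 3.14269
NRR = 0.48309 × 3.14269 = 1.51820

1.518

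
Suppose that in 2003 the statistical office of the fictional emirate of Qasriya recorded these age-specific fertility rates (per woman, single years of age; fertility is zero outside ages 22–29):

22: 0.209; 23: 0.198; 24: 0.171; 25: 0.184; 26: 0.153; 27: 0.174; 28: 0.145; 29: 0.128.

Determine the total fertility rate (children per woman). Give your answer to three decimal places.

1.362

Sum of ASFRs = 0.209 + 0.198 + 0.171 + 0.184 + 0.153 + 0.174 + 0.145 + 0.128 = 1.362
TFR = 1.362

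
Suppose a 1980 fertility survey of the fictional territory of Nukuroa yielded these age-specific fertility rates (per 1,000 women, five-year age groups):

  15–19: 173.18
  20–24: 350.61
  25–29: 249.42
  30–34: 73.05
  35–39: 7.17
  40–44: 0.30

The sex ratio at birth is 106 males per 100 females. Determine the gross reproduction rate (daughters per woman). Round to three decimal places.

Proportion female at birth = 100 / (100 + 106) = 0.48544.
Sum of ASFRs = 173.18 + 350.61 + 249.42 + 73.05 + 7.17 + 0.30 = 853.73
TFR = 5 × 853.73 / 1000 = 4.26865
GRR = 0.48544 × 4.26865 = 2.07217

2.072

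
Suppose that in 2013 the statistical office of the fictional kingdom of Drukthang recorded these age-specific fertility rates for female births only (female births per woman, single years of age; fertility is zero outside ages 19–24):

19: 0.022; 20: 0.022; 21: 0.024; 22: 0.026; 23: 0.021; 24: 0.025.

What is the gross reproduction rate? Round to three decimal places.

0.140

Sum of female ASFRs = 0.022 + 0.022 + 0.024 + 0.026 + 0.021 + 0.025 = 0.140
GRR = 0.14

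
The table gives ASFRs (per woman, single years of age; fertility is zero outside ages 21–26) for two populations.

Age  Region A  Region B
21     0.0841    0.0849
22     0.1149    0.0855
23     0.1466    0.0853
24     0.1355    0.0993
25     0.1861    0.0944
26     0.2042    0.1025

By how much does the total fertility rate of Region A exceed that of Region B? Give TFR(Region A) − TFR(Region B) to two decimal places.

Region A:
  Sum of ASFRs = 0.0841 + 0.1149 + 0.1466 + 0.1355 + 0.1861 + 0.2042 = 0.8714
  TFR = 0.8714
Region B:
  Sum of ASFRs = 0.0849 + 0.0855 + 0.0853 + 0.0993 + 0.0944 + 0.1025 = 0.5519
  TFR = 0.5519
Difference = 0.8714 − 0.5519 = 0.3195

0.32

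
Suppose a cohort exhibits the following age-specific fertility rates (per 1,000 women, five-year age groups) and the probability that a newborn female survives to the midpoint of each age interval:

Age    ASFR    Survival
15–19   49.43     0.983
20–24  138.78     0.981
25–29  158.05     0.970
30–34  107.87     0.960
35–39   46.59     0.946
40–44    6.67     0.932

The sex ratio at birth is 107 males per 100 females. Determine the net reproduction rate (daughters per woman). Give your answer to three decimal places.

1.188

Proportion female at birth = 100 / (100 + 107) = 0.48309.
Per-age-group product (5 × ASFR × survival probability):
  15–19: 5 × 49.43/1000 × 0.983 = 0.24295
  20–24: 5 × 138.78/1000 × 0.981 = 0.68072
  25–29: 5 × 158.05/1000 × 0.970 = 0.76654
  30–34: 5 × 107.87/1000 × 0.960 = 0.51778
  35–39: 5 × 46.59/1000 × 0.946 = 0.22037
  40–44: 5 × 6.67/1000 × 0.932 = 0.03108
Sum = 2.45944
NRR = 0.48309 × 2.45944 = 1.18813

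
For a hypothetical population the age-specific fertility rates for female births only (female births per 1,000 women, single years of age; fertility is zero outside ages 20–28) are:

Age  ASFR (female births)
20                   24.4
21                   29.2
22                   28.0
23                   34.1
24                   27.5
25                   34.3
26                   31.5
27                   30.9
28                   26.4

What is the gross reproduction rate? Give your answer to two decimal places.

0.27

Sum of female ASFRs = 24.4 + 29.2 + 28.0 + 34.1 + 27.5 + 34.3 + 31.5 + 30.9 + 26.4 = 266.3
GRR = 266.3 / 1000 = 0.2663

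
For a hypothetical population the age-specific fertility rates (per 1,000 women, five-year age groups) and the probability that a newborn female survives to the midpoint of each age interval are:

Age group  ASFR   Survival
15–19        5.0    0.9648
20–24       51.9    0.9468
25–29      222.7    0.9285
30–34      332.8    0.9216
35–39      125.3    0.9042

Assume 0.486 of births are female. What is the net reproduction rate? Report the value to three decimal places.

1.654

Proportion female at birth = 0.486.
Per-age-group product (5 × ASFR × survival probability):
  15–19: 5 × 5.0/1000 × 0.9648 = 0.02412
  20–24: 5 × 51.9/1000 × 0.9468 = 0.24569
  25–29: 5 × 222.7/1000 × 0.9285 = 1.03388
  30–34: 5 × 332.8/1000 × 0.9216 = 1.53354
  35–39: 5 × 125.3/1000 × 0.9042 = 0.56648
Sum = 3.40371
NRR = 0.486 × 3.40371 = 1.65420
An NRR exceeding 1 indicates intrinsic growth under these rates.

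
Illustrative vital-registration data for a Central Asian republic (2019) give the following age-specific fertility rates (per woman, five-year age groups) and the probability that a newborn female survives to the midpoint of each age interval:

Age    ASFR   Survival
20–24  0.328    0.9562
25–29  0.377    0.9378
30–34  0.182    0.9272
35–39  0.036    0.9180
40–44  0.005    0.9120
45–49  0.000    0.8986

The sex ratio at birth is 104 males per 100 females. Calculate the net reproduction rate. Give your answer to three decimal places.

2.141

Proportion female at birth = 100 / (100 + 104) = 0.49020.
Survival-weighted fertility by age (5·fₓ·Sₓ):
  20–24: 5 × 0.328 × 0.9562 = 1.56817
  25–29: 5 × 0.377 × 0.9378 = 1.76775
  30–34: 5 × 0.182 × 0.9272 = 0.84375
  35–39: 5 × 0.036 × 0.9180 = 0.16524
  40–44: 5 × 0.005 × 0.9120 = 0.02280
  45–49: 5 × 0.000 × 0.8986 = 0.00000
Sum = 4.36771
NRR = 0.49020 × 4.36771 = 2.14105
NRR > 1, so each generation more than replaces itself.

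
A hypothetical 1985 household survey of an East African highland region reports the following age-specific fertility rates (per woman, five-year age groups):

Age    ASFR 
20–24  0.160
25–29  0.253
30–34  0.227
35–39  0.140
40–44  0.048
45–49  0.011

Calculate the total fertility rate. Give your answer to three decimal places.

Sum of ASFRs = 0.160 + 0.253 + 0.227 + 0.140 + 0.048 + 0.011 = 0.839
TFR = 5 × 0.839 = 4.195

4.195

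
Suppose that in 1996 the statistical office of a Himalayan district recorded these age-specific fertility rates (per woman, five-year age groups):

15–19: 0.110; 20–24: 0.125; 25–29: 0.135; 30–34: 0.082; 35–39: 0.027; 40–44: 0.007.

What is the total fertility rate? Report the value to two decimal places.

Sum of ASFRs = 0.110 + 0.125 + 0.135 + 0.082 + 0.027 + 0.007 = 0.486
TFR = 5 × 0.486 = 2.43

2.43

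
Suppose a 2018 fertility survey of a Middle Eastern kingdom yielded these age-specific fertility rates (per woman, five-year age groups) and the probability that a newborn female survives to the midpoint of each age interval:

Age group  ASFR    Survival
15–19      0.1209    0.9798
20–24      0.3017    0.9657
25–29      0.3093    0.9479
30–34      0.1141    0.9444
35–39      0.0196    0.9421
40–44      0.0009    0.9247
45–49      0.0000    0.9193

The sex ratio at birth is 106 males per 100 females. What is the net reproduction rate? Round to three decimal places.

Proportion female at birth = 100 / (100 + 106) = 0.48544.
Survival-weighted fertility by age (5·fₓ·Sₓ):
  15–19: 5 × 0.1209 × 0.9798 = 0.59229
  20–24: 5 × 0.3017 × 0.9657 = 1.45676
  25–29: 5 × 0.3093 × 0.9479 = 1.46593
  30–34: 5 × 0.1141 × 0.9444 = 0.53878
  35–39: 5 × 0.0196 × 0.9421 = 0.09233
  40–44: 5 × 0.0009 × 0.9247 = 0.00416
  45–49: 5 × 0.0000 × 0.9193 = 0.00000
Sum = 4.15025
NRR = 0.48544 × 4.15025 = 2.01470
An NRR exceeding 1 indicates intrinsic growth under these rates.

2.015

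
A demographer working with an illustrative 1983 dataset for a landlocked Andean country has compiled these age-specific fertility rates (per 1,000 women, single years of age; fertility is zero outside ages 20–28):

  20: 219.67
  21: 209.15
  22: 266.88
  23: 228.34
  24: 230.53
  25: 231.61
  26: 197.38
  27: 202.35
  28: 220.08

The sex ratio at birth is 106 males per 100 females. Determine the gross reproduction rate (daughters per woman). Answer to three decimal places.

0.974

Proportion female at birth = 100 / (100 + 106) = 0.48544.
Sum of ASFRs = 219.67 + 209.15 + 266.88 + 228.34 + 230.53 + 231.61 + 197.38 + 202.35 + 220.08 = 2005.99
TFR = 2005.99 / 1000 = 2.00599
GRR = 0.48544 × 2.00599 = 0.97379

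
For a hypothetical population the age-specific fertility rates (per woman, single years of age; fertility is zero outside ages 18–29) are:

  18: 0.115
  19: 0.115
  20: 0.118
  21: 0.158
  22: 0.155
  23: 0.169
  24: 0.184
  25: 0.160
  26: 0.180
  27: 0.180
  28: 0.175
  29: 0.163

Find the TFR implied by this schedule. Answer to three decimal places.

Sum of ASFRs = 0.115 + 0.115 + 0.118 + 0.158 + 0.155 + 0.169 + 0.184 + 0.160 + 0.180 + 0.180 + 0.175 + 0.163 = 1.872
TFR = 1.872

1.872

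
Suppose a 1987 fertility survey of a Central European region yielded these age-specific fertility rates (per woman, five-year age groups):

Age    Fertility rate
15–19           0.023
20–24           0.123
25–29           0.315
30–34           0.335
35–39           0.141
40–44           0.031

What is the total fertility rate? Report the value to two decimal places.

Sum of ASFRs = 0.023 + 0.123 + 0.315 + 0.335 + 0.141 + 0.031 = 0.968
TFR = 5 × 0.968 = 4.84

4.84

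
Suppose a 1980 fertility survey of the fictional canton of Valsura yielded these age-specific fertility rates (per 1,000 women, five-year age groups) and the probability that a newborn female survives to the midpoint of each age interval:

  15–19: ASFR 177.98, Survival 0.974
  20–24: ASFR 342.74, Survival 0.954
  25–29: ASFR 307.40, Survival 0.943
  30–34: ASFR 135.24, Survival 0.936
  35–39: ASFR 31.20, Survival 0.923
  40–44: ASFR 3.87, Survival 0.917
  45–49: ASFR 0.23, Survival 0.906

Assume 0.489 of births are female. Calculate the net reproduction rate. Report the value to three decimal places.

2.321

Proportion female at birth = 0.489.
Each age group contributes 5 × ASFR × survival:
  15–19: 5 × 177.98/1000 × 0.974 = 0.86676
  20–24: 5 × 342.74/1000 × 0.954 = 1.63487
  25–29: 5 × 307.40/1000 × 0.943 = 1.44939
  30–34: 5 × 135.24/1000 × 0.936 = 0.63292
  35–39: 5 × 31.20/1000 × 0.923 = 0.14399
  40–44: 5 × 3.87/1000 × 0.917 = 0.01774
  45–49: 5 × 0.23/1000 × 0.906 = 0.00104
Sum = 4.74671
NRR = 0.489 × 4.74671 = 2.32114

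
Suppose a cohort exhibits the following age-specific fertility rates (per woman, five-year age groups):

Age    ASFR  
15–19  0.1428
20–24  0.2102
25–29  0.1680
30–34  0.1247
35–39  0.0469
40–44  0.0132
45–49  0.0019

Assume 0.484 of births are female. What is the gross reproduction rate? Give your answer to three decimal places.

Proportion female at birth = 0.484.
Sum of ASFRs = 0.1428 + 0.2102 + 0.1680 + 0.1247 + 0.0469 + 0.0132 + 0.0019 = 0.7077
TFR = 5 × 0.7077 = 3.5385
GRR = 0.484 × 3.5385 = 1.71263

1.713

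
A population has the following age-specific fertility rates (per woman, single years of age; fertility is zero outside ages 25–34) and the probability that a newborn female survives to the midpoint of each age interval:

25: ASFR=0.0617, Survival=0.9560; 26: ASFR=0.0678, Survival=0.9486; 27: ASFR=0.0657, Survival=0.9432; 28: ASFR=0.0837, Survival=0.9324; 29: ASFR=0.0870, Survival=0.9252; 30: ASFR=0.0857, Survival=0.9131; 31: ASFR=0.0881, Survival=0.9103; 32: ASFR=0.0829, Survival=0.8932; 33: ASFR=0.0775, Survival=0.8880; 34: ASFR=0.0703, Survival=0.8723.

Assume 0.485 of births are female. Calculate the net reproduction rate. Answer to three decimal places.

0.343

Proportion female at birth = 0.485.
Survival-weighted fertility by age (1·fₓ·Sₓ):
  25: 1 × 0.0617 × 0.9560 = 0.05899
  26: 1 × 0.0678 × 0.9486 = 0.06432
  27: 1 × 0.0657 × 0.9432 = 0.06197
  28: 1 × 0.0837 × 0.9324 = 0.07804
  29: 1 × 0.0870 × 0.9252 = 0.08049
  30: 1 × 0.0857 × 0.9131 = 0.07825
  31: 1 × 0.0881 × 0.9103 = 0.08020
  32: 1 × 0.0829 × 0.8932 = 0.07405
  33: 1 × 0.0775 × 0.8880 = 0.06882
  34: 1 × 0.0703 × 0.8723 = 0.06132
Sum = 0.70645
NRR = 0.485 × 0.70645 = 0.34263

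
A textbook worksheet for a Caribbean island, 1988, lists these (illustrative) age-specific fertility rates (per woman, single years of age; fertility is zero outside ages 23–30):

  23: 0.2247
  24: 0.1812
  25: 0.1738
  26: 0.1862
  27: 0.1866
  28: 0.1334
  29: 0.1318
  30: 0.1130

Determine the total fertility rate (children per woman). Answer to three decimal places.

1.331

Sum of ASFRs = 0.2247 + 0.1812 + 0.1738 + 0.1862 + 0.1866 + 0.1334 + 0.1318 + 0.1130 = 1.3307
TFR = 1.3307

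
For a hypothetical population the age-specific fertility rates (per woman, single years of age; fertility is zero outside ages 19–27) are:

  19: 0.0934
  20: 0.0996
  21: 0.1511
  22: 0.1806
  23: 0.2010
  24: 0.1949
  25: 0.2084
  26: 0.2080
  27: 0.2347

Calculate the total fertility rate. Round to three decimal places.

1.572

Sum of ASFRs = 0.0934 + 0.0996 + 0.1511 + 0.1806 + 0.2010 + 0.1949 + 0.2084 + 0.2080 + 0.2347 = 1.5717
TFR = 1.5717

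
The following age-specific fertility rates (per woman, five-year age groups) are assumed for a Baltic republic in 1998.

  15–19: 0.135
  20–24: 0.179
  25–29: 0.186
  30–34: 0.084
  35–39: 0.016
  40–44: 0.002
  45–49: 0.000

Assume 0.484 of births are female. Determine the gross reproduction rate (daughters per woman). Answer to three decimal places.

Proportion female at birth = 0.484.
Sum of ASFRs = 0.135 + 0.179 + 0.186 + 0.084 + 0.016 + 0.002 + 0.000 = 0.602
TFR = 5 × 0.602 = 3.01
GRR = 0.484 × 3.01 = 1.45684

1.457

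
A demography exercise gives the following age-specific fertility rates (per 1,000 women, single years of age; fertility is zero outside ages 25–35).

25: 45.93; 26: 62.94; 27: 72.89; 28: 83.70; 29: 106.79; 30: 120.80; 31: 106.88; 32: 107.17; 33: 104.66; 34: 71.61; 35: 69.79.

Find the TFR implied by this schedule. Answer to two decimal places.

0.95

Sum of ASFRs = 45.93 + 62.94 + 72.89 + 83.70 + 106.79 + 120.80 + 106.88 + 107.17 + 104.66 + 71.61 + 69.79 = 953.16
TFR = 953.16 / 1000 = 0.95316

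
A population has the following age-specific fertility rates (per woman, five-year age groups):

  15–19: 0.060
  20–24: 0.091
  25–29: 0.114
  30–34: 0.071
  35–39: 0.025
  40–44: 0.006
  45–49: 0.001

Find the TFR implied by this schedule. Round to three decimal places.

1.840

Sum of ASFRs = 0.060 + 0.091 + 0.114 + 0.071 + 0.025 + 0.006 + 0.001 = 0.368
TFR = 5 × 0.368 = 1.84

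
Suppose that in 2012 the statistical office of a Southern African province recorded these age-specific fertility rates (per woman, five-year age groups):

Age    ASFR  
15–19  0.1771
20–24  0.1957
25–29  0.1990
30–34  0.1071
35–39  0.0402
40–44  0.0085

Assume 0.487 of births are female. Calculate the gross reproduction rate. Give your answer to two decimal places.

Proportion female at birth = 0.487.
Sum of ASFRs = 0.1771 + 0.1957 + 0.1990 + 0.1071 + 0.0402 + 0.0085 = 0.7276
TFR = 5 × 0.7276 = 3.638
GRR = 0.487 × 3.638 = 1.77171

1.77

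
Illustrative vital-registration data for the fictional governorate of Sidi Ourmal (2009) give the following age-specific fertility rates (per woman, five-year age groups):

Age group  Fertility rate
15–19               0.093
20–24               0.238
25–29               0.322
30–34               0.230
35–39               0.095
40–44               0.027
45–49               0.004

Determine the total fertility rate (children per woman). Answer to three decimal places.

Sum of ASFRs = 0.093 + 0.238 + 0.322 + 0.230 + 0.095 + 0.027 + 0.004 = 1.009
TFR = 5 × 1.009 = 5.045

5.045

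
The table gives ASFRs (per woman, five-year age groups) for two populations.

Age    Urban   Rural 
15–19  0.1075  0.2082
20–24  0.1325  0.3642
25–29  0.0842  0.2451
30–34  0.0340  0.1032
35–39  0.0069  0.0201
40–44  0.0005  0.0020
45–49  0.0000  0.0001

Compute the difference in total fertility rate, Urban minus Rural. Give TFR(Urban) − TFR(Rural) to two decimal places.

-2.89

Urban:
  Sum of ASFRs = 0.1075 + 0.1325 + 0.0842 + 0.0340 + 0.0069 + 0.0005 + 0.0000 = 0.3656
  TFR = 5 × 0.3656 = 1.828
Rural:
  Sum of ASFRs = 0.2082 + 0.3642 + 0.2451 + 0.1032 + 0.0201 + 0.0020 + 0.0001 = 0.9429
  TFR = 5 × 0.9429 = 4.7145
Difference = 1.828 − 4.7145 = -2.8865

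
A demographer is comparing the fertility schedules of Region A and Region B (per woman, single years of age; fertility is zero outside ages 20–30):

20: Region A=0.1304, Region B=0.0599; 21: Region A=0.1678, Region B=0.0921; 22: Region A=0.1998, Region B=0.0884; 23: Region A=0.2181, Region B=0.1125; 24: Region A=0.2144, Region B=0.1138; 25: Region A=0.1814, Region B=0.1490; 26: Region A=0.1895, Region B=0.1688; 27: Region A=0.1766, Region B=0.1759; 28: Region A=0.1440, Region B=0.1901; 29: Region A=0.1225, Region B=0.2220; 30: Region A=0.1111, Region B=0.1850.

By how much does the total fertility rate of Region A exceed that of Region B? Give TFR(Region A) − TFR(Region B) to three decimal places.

Region A:
  Sum of ASFRs = 0.1304 + 0.1678 + 0.1998 + 0.2181 + 0.2144 + 0.1814 + 0.1895 + 0.1766 + 0.1440 + 0.1225 + 0.1111 = 1.8556
  TFR = 1.8556
Region B:
  Sum of ASFRs = 0.0599 + 0.0921 + 0.0884 + 0.1125 + 0.1138 + 0.1490 + 0.1688 + 0.1759 + 0.1901 + 0.2220 + 0.1850 = 1.5575
  TFR = 1.5575
Difference = 1.8556 − 1.5575 = 0.2981

0.298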